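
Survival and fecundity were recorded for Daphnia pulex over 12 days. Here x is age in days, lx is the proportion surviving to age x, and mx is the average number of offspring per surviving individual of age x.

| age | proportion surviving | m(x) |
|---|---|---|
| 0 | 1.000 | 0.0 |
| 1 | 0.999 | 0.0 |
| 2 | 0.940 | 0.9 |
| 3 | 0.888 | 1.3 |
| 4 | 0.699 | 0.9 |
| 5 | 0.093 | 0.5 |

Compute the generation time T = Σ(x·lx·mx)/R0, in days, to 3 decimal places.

2.954

lx·mx: 0, 0, 0.846, 1.1544, 0.6291, 0.0465 → R0 = 2.676
x·lx·mx: 0, 0, 1.692, 3.4632, 2.5164, 0.2325 → Σ = 7.9041
T = 7.9041 / 2.676 = 2.9537… → 2.954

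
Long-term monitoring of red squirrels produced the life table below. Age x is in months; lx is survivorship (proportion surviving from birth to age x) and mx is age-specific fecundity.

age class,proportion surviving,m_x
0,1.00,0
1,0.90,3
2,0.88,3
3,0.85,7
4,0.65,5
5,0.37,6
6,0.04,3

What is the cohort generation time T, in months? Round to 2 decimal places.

lx·mx: 0, 2.7, 2.64, 5.95, 3.25, 2.22, 0.12 → R0 = 16.88
x·lx·mx: 0, 2.7, 5.28, 17.85, 13, 11.1, 0.72 → Σ = 50.65
T = 50.65 / 16.88 = 3.000592… → 3.00

3.00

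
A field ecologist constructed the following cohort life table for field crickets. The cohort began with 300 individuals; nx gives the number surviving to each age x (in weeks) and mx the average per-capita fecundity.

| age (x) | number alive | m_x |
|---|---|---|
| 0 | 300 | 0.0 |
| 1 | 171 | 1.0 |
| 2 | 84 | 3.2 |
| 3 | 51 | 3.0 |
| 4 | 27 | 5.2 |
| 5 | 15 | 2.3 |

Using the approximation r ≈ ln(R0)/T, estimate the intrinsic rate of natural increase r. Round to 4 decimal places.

0.3793

lx = nx/n0 = nx/300: 1, 0.57, 0.28, 0.17, 0.09, 0.05
R0 = Σ lx·mx = 0 + 0.57 + 0.896 + 0.51 + 0.468 + 0.115 = 2.559
Σ x·lx·mx = 6.339; T = 6.339/2.559 = 2.47714…
r ≈ ln(R0)/T = ln(2.559)/2.47714… = 0.379315… → 0.3793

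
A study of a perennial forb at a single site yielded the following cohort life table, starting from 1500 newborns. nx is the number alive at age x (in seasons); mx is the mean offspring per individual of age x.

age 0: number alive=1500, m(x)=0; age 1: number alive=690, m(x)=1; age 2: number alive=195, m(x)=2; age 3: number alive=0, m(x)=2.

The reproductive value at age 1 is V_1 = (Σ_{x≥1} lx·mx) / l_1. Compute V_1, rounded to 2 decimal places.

lx = nx/n0 = nx/1500: 1, 0.46, 0.13, 0
lx·mx for x ≥ 1: 0.46, 0.26, 0 → sum = 0.72
V_1 = 0.72 / l_1 = 0.72 / 0.46 = 1.565217… → 1.57

1.57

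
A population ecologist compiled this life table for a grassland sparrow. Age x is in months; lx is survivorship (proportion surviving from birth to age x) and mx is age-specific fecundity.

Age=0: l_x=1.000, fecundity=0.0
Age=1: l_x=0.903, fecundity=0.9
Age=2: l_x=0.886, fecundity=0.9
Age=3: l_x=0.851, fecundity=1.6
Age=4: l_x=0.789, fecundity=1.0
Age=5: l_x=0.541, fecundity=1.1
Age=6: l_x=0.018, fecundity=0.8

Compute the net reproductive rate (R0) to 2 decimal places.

4.37

lx·mx by age: 0, 0.8127, 0.7974, 1.3616, 0.789, 0.5951, 0.0144
R0 = Σ lx·mx = 4.3702 → 4.37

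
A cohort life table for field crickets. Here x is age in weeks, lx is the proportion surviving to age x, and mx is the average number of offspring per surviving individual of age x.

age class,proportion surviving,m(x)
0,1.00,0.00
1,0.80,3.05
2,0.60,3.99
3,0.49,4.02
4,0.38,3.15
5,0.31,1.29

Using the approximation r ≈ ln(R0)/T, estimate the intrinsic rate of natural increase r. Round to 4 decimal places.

0.8973

R0 = Σ lx·mx = 0 + 2.44 + 2.394 + 1.9698 + 1.197 + 0.3999 = 8.4007
Σ x·lx·mx = 19.9249; T = 19.9249/8.4007 = 2.37181…
r ≈ ln(R0)/T = ln(8.4007)/2.37181… = 0.897336… → 0.8973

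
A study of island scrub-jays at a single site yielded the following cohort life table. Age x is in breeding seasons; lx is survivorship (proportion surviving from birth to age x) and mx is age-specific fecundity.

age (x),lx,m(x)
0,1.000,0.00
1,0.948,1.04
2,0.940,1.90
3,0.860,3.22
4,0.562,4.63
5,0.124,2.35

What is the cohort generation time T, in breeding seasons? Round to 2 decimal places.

lx·mx: 0, 0.98592, 1.786, 2.7692, 2.60206, 0.2914 → R0 = 8.43458
x·lx·mx: 0, 0.98592, 3.572, 8.3076, 10.40824, 1.457 → Σ = 24.73076
T = 24.73076 / 8.43458 = 2.932068… → 2.93

2.93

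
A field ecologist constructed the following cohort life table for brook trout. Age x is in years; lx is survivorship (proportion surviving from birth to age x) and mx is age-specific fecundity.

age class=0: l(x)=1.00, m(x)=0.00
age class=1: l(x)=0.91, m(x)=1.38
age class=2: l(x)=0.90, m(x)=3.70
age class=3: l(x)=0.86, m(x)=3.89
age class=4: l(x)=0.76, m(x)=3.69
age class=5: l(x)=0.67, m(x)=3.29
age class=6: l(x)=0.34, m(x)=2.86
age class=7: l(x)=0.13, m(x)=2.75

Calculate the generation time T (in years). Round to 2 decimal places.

lx·mx: 0, 1.2558, 3.33, 3.3454, 2.8044, 2.2043, 0.9724, 0.3575 → R0 = 14.2698
x·lx·mx: 0, 1.2558, 6.66, 10.0362, 11.2176, 11.0215, 5.8344, 2.5025 → Σ = 48.528
T = 48.528 / 14.2698 = 3.400748… → 3.40

3.40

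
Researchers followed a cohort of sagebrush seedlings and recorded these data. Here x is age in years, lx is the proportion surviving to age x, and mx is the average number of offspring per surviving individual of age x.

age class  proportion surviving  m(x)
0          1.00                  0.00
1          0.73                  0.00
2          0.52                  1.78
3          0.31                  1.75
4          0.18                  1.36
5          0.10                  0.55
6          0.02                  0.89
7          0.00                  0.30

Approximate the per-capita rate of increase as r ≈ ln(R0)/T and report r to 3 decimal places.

R0 = Σ lx·mx = 0 + 0 + 0.9256 + 0.5425 + 0.2448 + 0.055 + 0.0178 + 0 = 1.7857
Σ x·lx·mx = 4.8397; T = 4.8397/1.7857 = 2.71025…
r ≈ ln(R0)/T = ln(1.7857)/2.71025… = 0.21393… → 0.214

0.214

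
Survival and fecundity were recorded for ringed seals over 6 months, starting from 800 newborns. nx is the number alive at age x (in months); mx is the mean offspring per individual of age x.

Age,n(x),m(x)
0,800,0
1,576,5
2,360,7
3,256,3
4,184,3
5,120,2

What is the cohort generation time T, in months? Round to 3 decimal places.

lx = nx/n0 = nx/800: 1, 0.72, 0.45, 0.32, 0.23, 0.15
lx·mx: 0, 3.6, 3.15, 0.96, 0.69, 0.3 → R0 = 8.7
x·lx·mx: 0, 3.6, 6.3, 2.88, 2.76, 1.5 → Σ = 17.04
T = 17.04 / 8.7 = 1.958621… → 1.959

1.959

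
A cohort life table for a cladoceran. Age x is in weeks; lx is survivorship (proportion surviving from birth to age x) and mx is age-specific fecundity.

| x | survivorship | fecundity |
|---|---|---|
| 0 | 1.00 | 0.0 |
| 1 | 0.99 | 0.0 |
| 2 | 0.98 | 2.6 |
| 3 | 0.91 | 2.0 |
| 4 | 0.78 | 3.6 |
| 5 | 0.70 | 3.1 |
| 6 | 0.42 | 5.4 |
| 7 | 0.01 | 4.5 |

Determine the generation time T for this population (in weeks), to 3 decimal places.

3.994

lx·mx: 0, 0, 2.548, 1.82, 2.808, 2.17, 2.268, 0.045 → R0 = 11.659
x·lx·mx: 0, 0, 5.096, 5.46, 11.232, 10.85, 13.608, 0.315 → Σ = 46.561
T = 46.561 / 11.659 = 3.993567… → 3.994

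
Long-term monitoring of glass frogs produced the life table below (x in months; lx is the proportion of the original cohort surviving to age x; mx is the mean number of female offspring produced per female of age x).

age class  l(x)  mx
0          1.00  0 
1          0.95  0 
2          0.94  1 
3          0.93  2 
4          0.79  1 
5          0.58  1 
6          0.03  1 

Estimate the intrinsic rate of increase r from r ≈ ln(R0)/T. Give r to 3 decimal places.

R0 = Σ lx·mx = 0 + 0 + 0.94 + 1.86 + 0.79 + 0.58 + 0.03 = 4.2
Σ x·lx·mx = 13.7; T = 13.7/4.2 = 3.2619…
r ≈ ln(R0)/T = ln(4.2)/3.2619… = 0.43995… → 0.440

0.440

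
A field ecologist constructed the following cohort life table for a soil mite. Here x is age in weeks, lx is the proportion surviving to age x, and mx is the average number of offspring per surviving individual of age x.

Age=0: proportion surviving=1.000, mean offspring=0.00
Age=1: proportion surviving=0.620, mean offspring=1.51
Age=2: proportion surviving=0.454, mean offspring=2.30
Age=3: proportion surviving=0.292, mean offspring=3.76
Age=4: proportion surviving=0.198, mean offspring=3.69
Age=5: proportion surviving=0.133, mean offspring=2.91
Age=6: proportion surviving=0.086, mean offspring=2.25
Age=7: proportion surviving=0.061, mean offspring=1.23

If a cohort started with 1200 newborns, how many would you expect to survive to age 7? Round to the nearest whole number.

Expected survivors = N0 · l_7 = 1200 × 0.061 = 73.2 → 73

73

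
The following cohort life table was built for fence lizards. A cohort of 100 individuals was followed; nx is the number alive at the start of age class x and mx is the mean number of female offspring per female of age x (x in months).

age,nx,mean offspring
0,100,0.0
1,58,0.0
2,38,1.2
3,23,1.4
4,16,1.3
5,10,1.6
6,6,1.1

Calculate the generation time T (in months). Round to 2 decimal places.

3.22

lx = nx/n0 = nx/100: 1, 0.58, 0.38, 0.23, 0.16, 0.1, 0.06
lx·mx: 0, 0, 0.456, 0.322, 0.208, 0.16, 0.066 → R0 = 1.212
x·lx·mx: 0, 0, 0.912, 0.966, 0.832, 0.8, 0.396 → Σ = 3.906
T = 3.906 / 1.212 = 3.222772… → 3.22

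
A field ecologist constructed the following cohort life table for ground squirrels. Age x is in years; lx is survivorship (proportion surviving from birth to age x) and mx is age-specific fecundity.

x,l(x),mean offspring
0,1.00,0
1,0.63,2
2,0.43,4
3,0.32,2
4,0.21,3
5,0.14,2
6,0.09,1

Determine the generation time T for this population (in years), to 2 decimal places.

lx·mx: 0, 1.26, 1.72, 0.64, 0.63, 0.28, 0.09 → R0 = 4.62
x·lx·mx: 0, 1.26, 3.44, 1.92, 2.52, 1.4, 0.54 → Σ = 11.08
T = 11.08 / 4.62 = 2.398268… → 2.40

2.40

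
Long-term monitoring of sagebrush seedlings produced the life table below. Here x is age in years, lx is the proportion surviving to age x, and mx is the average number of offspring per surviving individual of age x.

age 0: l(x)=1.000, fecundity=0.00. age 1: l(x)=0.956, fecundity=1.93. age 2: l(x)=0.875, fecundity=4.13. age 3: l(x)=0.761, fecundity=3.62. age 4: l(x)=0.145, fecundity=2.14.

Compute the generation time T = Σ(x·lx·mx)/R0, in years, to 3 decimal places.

2.180

lx·mx: 0, 1.84508, 3.61375, 2.75482, 0.3103 → R0 = 8.52395
x·lx·mx: 0, 1.84508, 7.2275, 8.26446, 1.2412 → Σ = 18.57824
T = 18.57824 / 8.52395 = 2.179534… → 2.180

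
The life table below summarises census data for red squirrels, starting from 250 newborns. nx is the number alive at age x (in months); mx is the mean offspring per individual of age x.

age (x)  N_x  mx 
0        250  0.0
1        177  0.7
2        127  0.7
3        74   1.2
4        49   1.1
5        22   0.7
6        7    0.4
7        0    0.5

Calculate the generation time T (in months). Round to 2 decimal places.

2.35

lx = nx/n0 = nx/250: 1, 0.708, 0.508, 0.296, 0.196, 0.088, 0.028, 0
lx·mx: 0, 0.4956, 0.3556, 0.3552, 0.2156, 0.0616, 0.0112, 0 → R0 = 1.4948
x·lx·mx: 0, 0.4956, 0.7112, 1.0656, 0.8624, 0.308, 0.0672, 0 → Σ = 3.51
T = 3.51 / 1.4948 = 2.34814… → 2.35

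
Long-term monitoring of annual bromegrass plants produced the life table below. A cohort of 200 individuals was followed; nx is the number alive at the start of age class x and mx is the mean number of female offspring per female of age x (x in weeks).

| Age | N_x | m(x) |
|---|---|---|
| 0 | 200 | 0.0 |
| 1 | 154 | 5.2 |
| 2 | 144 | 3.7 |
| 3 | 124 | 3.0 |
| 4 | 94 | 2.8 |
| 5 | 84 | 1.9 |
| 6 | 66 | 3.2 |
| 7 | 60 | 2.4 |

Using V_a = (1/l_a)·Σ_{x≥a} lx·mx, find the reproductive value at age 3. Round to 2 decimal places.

lx = nx/n0 = nx/200: 1, 0.77, 0.72, 0.62, 0.47, 0.42, 0.33, 0.3
lx·mx for x ≥ 3: 1.86, 1.316, 0.798, 1.056, 0.72 → sum = 5.75
V_3 = 5.75 / l_3 = 5.75 / 0.62 = 9.274194… → 9.27

9.27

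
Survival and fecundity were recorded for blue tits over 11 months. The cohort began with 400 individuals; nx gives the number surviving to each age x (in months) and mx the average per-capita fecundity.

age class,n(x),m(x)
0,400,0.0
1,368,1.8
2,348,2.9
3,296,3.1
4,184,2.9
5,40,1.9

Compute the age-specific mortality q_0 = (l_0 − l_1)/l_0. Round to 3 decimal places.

lx = nx/n0 = nx/400: 1, 0.92, 0.87, 0.74, 0.46, 0.1
q_0 = (l_0 − l_1) / l_0 = (1 − 0.92) / 1
     = 0.08 / 1 = 0.08 → 0.080

0.080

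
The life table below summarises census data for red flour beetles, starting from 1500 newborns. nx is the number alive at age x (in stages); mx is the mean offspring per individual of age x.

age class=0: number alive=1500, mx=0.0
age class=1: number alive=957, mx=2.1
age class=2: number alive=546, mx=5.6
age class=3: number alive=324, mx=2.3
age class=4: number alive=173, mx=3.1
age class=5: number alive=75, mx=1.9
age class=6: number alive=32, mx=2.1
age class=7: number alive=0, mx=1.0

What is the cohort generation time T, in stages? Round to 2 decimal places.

lx = nx/n0 = nx/1500: 1, 0.638, 0.364, 0.216, 0.11533…, 0.05, 0.02133…, 0
lx·mx: 0, 1.3398, 2.0384, 0.4968, 0.357533…, 0.095, 0.0448…, 0 → R0 = 4.372333…
x·lx·mx: 0, 1.3398, 4.0768, 1.4904, 1.430133…, 0.475, 0.2688…, 0 → Σ = 9.080933…
T = 9.080933… / 4.372333… = 2.076908… → 2.08

2.08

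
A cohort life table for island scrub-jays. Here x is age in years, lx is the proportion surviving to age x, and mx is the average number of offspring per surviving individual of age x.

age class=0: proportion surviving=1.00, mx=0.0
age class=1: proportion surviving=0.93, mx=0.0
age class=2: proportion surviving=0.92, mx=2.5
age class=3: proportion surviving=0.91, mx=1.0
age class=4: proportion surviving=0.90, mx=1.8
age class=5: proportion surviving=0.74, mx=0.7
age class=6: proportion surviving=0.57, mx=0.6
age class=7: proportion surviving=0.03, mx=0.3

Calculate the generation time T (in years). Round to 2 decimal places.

3.25

lx·mx: 0, 0, 2.3, 0.91, 1.62, 0.518, 0.342, 0.009 → R0 = 5.699
x·lx·mx: 0, 0, 4.6, 2.73, 6.48, 2.59, 2.052, 0.063 → Σ = 18.515
T = 18.515 / 5.699 = 3.248816… → 3.25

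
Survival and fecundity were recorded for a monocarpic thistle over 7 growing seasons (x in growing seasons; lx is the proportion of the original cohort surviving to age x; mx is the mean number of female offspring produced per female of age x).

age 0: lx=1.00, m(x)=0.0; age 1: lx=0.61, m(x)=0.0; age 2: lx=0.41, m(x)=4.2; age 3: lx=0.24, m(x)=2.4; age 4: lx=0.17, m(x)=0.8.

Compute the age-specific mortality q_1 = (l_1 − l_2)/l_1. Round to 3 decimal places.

q_1 = (l_1 − l_2) / l_1 = (0.61 − 0.41) / 0.61
     = 0.2 / 0.61 = 0.327869… → 0.328

0.328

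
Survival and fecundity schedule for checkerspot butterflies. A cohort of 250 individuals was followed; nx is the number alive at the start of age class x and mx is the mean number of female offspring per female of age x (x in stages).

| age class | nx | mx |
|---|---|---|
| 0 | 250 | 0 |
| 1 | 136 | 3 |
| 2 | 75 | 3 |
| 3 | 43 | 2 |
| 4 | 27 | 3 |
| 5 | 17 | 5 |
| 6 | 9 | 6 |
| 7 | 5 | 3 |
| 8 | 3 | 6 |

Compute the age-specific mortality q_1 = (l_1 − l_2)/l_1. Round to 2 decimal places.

0.45

lx = nx/n0 = nx/250: 1, 0.544, 0.3, 0.172, 0.108, 0.068, 0.036, 0.02, 0.012
q_1 = (l_1 − l_2) / l_1 = (0.544 − 0.3) / 0.544
     = 0.244 / 0.544 = 0.448529… → 0.45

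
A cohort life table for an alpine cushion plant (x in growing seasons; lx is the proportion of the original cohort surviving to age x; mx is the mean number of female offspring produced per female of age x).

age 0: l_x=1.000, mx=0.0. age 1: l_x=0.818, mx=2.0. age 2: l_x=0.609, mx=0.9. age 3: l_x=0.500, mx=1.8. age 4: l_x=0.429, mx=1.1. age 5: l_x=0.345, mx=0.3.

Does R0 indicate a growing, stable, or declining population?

R0 = Σ lx·mx = 0 + 1.636 + 0.5481 + 0.9 + 0.4719 + 0.1035 = 3.6595
R0 > 1, so the population is growing.

growing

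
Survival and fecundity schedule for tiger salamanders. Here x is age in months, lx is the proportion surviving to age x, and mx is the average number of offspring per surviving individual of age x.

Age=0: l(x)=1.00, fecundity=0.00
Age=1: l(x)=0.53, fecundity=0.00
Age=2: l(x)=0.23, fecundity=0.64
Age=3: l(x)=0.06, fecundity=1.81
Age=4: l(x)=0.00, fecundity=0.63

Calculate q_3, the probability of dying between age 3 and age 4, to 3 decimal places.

q_3 = (l_3 − l_4) / l_3 = (0.06 − 0) / 0.06
     = 0.06 / 0.06 = 1 → 1.000

1.000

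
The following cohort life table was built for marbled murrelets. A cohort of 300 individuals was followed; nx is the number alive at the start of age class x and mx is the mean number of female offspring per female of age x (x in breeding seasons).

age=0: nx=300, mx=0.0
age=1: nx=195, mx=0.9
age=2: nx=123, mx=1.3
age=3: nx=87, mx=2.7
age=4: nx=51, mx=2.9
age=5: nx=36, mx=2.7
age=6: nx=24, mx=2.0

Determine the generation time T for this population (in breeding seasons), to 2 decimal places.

2.97

lx = nx/n0 = nx/300: 1, 0.65, 0.41, 0.29, 0.17, 0.12, 0.08
lx·mx: 0, 0.585, 0.533, 0.783, 0.493, 0.324, 0.16 → R0 = 2.878
x·lx·mx: 0, 0.585, 1.066, 2.349, 1.972, 1.62, 0.96 → Σ = 8.552
T = 8.552 / 2.878 = 2.971508… → 2.97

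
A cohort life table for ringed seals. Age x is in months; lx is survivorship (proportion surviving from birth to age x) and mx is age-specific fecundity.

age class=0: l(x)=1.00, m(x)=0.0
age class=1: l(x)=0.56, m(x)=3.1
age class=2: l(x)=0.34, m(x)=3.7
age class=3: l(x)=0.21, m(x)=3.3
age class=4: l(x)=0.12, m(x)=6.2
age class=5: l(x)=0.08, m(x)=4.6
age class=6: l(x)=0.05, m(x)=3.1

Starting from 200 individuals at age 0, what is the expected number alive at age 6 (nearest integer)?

10

Expected survivors = N0 · l_6 = 200 × 0.05 = 10 → 10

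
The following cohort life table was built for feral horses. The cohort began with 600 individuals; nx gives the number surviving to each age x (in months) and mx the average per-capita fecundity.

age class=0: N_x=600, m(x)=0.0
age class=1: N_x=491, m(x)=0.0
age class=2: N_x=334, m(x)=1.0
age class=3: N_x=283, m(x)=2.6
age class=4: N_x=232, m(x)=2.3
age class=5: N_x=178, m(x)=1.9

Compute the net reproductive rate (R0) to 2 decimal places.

lx = nx/n0 = nx/600: 1, 0.81833…, 0.55667…, 0.47167…, 0.38667…, 0.29667…
lx·mx by age: 0, 0, 0.556667…, 1.226333…, 0.889333…, 0.563667…
R0 = Σ lx·mx = 3.236… → 3.24

3.24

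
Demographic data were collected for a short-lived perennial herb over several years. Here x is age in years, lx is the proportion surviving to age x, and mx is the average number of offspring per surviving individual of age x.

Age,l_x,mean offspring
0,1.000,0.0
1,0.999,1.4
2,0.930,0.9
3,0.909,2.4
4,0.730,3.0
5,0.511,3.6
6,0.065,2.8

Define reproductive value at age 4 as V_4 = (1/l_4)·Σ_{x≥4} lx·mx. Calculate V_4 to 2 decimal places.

5.77

lx·mx for x ≥ 4: 2.19, 1.8396, 0.182 → sum = 4.2116
V_4 = 4.2116 / l_4 = 4.2116 / 0.73 = 5.769315… → 5.77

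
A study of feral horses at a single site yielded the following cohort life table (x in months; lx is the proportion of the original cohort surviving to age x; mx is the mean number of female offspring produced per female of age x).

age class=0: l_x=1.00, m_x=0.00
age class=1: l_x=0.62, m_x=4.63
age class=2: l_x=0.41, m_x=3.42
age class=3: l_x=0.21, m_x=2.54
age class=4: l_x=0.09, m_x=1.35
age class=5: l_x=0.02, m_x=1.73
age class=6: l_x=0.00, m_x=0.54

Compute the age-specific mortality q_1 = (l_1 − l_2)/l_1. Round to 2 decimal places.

0.34

q_1 = (l_1 − l_2) / l_1 = (0.62 − 0.41) / 0.62
     = 0.21 / 0.62 = 0.33871… → 0.34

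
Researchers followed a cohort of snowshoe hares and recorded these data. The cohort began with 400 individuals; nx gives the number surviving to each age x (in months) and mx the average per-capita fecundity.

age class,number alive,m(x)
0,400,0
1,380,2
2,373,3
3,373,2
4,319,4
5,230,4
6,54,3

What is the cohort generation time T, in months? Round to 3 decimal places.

3.193

lx = nx/n0 = nx/400: 1, 0.95, 0.9325, 0.9325, 0.7975, 0.575, 0.135
lx·mx: 0, 1.9, 2.7975, 1.865, 3.19, 2.3, 0.405 → R0 = 12.4575
x·lx·mx: 0, 1.9, 5.595, 5.595, 12.76, 11.5, 2.43 → Σ = 39.78
T = 39.78 / 12.4575 = 3.193257… → 3.193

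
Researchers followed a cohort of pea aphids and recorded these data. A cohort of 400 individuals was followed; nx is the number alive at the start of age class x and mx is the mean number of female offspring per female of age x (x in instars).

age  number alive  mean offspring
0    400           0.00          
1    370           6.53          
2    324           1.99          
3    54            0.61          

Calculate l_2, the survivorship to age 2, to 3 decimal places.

l_2 = n_2/n_0 = 324/400 = 0.81 → 0.810

0.810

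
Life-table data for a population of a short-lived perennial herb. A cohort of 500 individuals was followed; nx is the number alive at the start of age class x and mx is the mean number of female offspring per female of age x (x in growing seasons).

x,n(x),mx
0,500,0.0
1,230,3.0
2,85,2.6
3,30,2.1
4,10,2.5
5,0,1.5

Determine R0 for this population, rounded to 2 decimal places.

2.00

lx = nx/n0 = nx/500: 1, 0.46, 0.17, 0.06, 0.02, 0
lx·mx by age: 0, 1.38, 0.442, 0.126, 0.05, 0
R0 = Σ lx·mx = 1.998 → 2.00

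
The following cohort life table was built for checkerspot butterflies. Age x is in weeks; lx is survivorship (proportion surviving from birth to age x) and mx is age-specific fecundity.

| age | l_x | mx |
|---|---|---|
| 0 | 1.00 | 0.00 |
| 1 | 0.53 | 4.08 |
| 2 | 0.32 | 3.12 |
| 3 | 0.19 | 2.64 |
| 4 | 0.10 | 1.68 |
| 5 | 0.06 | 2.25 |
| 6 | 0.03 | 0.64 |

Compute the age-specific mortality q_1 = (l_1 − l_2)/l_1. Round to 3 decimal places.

q_1 = (l_1 − l_2) / l_1 = (0.53 − 0.32) / 0.53
     = 0.21 / 0.53 = 0.396226… → 0.396

0.396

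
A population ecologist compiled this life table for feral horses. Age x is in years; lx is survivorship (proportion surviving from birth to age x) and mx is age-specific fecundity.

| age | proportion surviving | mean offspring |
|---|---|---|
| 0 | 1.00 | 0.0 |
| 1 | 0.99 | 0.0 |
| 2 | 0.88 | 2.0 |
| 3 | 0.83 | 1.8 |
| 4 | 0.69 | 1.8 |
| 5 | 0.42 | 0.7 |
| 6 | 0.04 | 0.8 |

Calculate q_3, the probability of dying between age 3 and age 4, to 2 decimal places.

0.17

q_3 = (l_3 − l_4) / l_3 = (0.83 − 0.69) / 0.83
     = 0.14 / 0.83 = 0.168675… → 0.17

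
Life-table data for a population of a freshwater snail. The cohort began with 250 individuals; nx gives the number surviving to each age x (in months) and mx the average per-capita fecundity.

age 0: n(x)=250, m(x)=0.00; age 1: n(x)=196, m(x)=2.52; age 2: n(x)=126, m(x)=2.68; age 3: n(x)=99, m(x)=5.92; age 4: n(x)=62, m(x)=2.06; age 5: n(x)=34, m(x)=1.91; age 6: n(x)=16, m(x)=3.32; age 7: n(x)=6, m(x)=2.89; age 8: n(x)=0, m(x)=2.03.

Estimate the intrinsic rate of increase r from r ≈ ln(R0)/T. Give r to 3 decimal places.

lx = nx/n0 = nx/250: 1, 0.784, 0.504, 0.396, 0.248, 0.136, 0.064, 0.024, 0
R0 = Σ lx·mx = 0 + 1.97568 + 1.35072 + 2.34432 + 0.51088 + 0.25976 + 0.21248 + 0.06936 + 0 = 6.7232
Σ x·lx·mx = 16.8128; T = 16.8128/6.7232 = 2.50071…
r ≈ ln(R0)/T = ln(6.7232)/2.50071… = 0.76201… → 0.762

0.762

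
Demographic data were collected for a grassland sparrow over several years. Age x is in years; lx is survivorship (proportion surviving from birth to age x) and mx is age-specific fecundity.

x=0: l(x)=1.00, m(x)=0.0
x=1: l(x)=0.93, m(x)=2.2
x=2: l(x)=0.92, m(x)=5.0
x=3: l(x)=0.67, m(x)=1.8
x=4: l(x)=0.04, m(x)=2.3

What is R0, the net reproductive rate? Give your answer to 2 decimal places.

7.94

lx·mx by age: 0, 2.046, 4.6, 1.206, 0.092
R0 = Σ lx·mx = 7.944 → 7.94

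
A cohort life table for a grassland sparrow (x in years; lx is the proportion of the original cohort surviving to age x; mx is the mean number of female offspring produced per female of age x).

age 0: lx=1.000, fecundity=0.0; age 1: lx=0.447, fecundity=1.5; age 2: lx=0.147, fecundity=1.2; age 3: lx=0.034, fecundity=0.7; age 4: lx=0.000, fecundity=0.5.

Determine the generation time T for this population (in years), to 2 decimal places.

1.26

lx·mx: 0, 0.6705, 0.1764, 0.0238, 0 → R0 = 0.8707
x·lx·mx: 0, 0.6705, 0.3528, 0.0714, 0 → Σ = 1.0947
T = 1.0947 / 0.8707 = 1.257264… → 1.26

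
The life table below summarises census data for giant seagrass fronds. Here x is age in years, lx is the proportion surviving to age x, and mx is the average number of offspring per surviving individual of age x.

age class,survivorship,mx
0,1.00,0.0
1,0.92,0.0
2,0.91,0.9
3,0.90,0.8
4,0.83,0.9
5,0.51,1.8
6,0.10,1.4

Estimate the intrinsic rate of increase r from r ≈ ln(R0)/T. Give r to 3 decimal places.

0.330

R0 = Σ lx·mx = 0 + 0 + 0.819 + 0.72 + 0.747 + 0.918 + 0.14 = 3.344
Σ x·lx·mx = 12.216; T = 12.216/3.344 = 3.65311…
r ≈ ln(R0)/T = ln(3.344)/3.65311… = 0.33045… → 0.330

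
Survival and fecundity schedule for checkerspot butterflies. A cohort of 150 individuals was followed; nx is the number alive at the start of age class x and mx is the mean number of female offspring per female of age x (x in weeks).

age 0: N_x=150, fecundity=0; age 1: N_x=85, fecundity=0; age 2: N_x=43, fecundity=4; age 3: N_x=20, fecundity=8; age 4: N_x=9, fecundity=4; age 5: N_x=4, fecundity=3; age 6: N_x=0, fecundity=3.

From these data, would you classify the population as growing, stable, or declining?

growing

lx = nx/n0 = nx/150: 1, 0.56667…, 0.28667…, 0.13333…, 0.06, 0.02667…, 0
R0 = Σ lx·mx = 0 + 0 + 1.146667… + 1.066667… + 0.24 + 0.08… + 0 = 2.533333…
R0 > 1, so the population is growing.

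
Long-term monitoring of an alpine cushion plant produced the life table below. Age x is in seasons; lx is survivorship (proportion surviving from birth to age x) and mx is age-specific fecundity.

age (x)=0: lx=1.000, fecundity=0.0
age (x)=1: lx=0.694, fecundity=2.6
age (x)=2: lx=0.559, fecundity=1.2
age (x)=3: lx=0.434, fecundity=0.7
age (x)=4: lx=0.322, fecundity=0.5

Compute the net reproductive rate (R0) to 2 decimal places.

lx·mx by age: 0, 1.8044, 0.6708, 0.3038, 0.161
R0 = Σ lx·mx = 2.94 → 2.94

2.94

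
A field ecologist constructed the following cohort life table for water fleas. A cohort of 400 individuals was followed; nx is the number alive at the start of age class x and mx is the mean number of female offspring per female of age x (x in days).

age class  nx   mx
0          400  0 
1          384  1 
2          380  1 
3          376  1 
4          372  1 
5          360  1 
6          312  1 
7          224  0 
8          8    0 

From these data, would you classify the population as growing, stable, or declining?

lx = nx/n0 = nx/400: 1, 0.96, 0.95, 0.94, 0.93, 0.9, 0.78, 0.56, 0.02
R0 = Σ lx·mx = 0 + 0.96 + 0.95 + 0.94 + 0.93 + 0.9 + 0.78 + 0 + 0 = 5.46
R0 > 1, so the population is growing.

growing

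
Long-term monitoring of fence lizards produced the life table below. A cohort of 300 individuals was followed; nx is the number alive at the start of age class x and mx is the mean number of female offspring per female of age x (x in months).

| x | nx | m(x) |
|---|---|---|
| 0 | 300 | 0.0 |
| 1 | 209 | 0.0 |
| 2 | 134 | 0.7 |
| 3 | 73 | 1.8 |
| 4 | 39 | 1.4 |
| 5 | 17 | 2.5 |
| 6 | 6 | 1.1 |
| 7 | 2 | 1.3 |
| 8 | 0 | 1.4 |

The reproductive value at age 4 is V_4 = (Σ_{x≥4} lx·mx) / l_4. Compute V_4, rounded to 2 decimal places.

2.73

lx = nx/n0 = nx/300: 1, 0.69667…, 0.44667…, 0.24333…, 0.13, 0.05667…, 0.02, 0.00667…, 0
lx·mx for x ≥ 4: 0.182, 0.141667…, 0.022, 0.008667…, 0 → sum = 0.354333…
V_4 = 0.354333… / l_4 = 0.354333… / 0.13 = 2.725641… → 2.73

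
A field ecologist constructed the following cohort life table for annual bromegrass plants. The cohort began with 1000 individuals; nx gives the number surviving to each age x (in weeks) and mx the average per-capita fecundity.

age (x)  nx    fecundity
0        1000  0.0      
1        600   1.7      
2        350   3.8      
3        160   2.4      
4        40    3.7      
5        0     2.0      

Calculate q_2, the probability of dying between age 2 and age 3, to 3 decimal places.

lx = nx/n0 = nx/1000: 1, 0.6, 0.35, 0.16, 0.04, 0
q_2 = (l_2 − l_3) / l_2 = (0.35 − 0.16) / 0.35
     = 0.19 / 0.35 = 0.542857… → 0.543

0.543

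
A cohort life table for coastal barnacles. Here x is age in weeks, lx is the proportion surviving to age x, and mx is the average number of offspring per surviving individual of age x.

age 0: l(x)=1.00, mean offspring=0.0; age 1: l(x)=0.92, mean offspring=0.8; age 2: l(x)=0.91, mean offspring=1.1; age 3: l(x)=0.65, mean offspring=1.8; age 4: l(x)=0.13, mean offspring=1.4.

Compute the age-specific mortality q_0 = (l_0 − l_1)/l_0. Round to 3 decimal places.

q_0 = (l_0 − l_1) / l_0 = (1 − 0.92) / 1
     = 0.08 / 1 = 0.08 → 0.080

0.080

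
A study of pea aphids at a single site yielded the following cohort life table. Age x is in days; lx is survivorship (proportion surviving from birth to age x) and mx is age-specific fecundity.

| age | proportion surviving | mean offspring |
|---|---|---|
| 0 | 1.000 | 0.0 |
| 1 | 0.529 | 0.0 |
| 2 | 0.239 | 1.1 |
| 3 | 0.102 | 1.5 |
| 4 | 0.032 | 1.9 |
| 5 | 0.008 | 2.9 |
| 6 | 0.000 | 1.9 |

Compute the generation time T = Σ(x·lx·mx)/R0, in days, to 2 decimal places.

2.69

lx·mx: 0, 0, 0.2629, 0.153, 0.0608, 0.0232, 0 → R0 = 0.4999
x·lx·mx: 0, 0, 0.5258, 0.459, 0.2432, 0.116, 0 → Σ = 1.344
T = 1.344 / 0.4999 = 2.688538… → 2.69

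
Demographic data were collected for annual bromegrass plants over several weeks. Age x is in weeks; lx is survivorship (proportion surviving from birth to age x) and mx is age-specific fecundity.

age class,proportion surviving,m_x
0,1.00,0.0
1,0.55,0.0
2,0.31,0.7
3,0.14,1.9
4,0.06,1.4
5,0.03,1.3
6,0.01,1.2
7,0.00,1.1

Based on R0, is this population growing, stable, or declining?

R0 = Σ lx·mx = 0 + 0 + 0.217 + 0.266 + 0.084 + 0.039 + 0.012 + 0 = 0.618
R0 < 1, so the population is declining.

declining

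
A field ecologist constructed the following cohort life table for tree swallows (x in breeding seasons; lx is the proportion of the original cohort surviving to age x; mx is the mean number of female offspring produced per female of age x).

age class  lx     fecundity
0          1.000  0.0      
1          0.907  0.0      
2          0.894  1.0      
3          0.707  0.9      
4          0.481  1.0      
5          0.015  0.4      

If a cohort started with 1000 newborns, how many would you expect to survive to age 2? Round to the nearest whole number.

894

Expected survivors = N0 · l_2 = 1000 × 0.894 = 894 → 894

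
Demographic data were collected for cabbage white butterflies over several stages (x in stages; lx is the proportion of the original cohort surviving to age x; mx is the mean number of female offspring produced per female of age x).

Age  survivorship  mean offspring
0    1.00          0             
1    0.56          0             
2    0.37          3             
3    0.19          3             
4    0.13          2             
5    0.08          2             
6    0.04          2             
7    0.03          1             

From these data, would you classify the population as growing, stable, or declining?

R0 = Σ lx·mx = 0 + 0 + 1.11 + 0.57 + 0.26 + 0.16 + 0.08 + 0.03 = 2.21
R0 > 1, so the population is growing.

growing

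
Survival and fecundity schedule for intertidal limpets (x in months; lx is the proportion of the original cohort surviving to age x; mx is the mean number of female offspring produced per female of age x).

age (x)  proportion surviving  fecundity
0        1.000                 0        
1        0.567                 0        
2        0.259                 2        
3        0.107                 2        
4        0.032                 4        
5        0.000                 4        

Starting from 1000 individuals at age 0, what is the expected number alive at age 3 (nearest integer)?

Expected survivors = N0 · l_3 = 1000 × 0.107 = 107 → 107

107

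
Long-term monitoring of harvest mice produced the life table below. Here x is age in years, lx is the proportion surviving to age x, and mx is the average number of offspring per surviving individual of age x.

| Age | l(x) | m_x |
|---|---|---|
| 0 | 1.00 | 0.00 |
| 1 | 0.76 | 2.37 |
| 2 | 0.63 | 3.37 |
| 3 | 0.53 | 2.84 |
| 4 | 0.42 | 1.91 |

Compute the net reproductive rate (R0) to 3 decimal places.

lx·mx by age: 0, 1.8012, 2.1231, 1.5052, 0.8022
R0 = Σ lx·mx = 6.2317 → 6.232

6.232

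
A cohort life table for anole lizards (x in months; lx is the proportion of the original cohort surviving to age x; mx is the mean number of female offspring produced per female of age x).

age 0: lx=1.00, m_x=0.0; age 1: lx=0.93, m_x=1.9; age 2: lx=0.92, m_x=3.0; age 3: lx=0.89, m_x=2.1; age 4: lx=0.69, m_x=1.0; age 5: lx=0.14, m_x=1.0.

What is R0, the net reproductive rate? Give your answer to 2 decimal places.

7.23

lx·mx by age: 0, 1.767, 2.76, 1.869, 0.69, 0.14
R0 = Σ lx·mx = 7.226 → 7.23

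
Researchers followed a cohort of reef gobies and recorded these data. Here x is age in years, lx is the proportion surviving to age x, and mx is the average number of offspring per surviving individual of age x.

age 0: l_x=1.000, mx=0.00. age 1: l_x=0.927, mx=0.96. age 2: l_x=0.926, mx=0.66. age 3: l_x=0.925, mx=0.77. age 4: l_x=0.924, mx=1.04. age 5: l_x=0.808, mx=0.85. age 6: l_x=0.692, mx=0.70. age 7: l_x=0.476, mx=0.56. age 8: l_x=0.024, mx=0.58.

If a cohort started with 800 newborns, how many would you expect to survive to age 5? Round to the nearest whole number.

Expected survivors = N0 · l_5 = 800 × 0.808 = 646.4 → 646

646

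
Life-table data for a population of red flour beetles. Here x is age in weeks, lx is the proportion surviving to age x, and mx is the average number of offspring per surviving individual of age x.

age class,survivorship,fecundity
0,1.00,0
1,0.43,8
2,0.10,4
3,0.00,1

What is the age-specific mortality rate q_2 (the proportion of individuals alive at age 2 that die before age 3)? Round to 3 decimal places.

q_2 = (l_2 − l_3) / l_2 = (0.1 − 0) / 0.1
     = 0.1 / 0.1 = 1 → 1.000

1.000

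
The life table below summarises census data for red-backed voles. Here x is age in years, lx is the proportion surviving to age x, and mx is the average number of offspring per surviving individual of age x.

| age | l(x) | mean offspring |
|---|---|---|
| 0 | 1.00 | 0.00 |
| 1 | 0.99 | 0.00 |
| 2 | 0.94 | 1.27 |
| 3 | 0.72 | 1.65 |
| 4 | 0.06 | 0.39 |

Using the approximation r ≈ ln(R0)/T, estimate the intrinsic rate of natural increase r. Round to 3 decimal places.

0.349

R0 = Σ lx·mx = 0 + 0 + 1.1938 + 1.188 + 0.0234 = 2.4052
Σ x·lx·mx = 6.0452; T = 6.0452/2.4052 = 2.51339…
r ≈ ln(R0)/T = ln(2.4052)/2.51339… = 0.34918… → 0.349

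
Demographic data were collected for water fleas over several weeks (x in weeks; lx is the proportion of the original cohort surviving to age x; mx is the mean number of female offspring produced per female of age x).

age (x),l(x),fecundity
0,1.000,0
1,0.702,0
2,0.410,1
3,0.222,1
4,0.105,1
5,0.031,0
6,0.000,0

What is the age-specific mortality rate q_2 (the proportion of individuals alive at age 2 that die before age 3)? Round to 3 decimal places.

q_2 = (l_2 − l_3) / l_2 = (0.41 − 0.222) / 0.41
     = 0.188 / 0.41 = 0.458537… → 0.459

0.459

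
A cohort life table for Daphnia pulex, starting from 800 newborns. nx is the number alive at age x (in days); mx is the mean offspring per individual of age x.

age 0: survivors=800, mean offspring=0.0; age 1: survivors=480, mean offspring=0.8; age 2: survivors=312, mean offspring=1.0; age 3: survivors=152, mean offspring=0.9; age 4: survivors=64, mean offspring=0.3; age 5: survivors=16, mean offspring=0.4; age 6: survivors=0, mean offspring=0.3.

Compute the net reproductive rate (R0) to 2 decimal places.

1.07

lx = nx/n0 = nx/800: 1, 0.6, 0.39, 0.19, 0.08, 0.02, 0
lx·mx by age: 0, 0.48, 0.39, 0.171, 0.024, 0.008, 0
R0 = Σ lx·mx = 1.073 → 1.07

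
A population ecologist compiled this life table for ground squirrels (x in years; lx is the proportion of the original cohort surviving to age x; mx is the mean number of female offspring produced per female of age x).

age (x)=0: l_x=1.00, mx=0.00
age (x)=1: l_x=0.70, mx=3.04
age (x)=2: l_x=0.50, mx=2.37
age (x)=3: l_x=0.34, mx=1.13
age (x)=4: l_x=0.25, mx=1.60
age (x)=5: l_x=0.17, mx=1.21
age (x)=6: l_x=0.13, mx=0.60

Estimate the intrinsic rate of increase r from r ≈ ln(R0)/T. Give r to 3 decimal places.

R0 = Σ lx·mx = 0 + 2.128 + 1.185 + 0.3842 + 0.4 + 0.2057 + 0.078 = 4.3809
Σ x·lx·mx = 8.7471; T = 8.7471/4.3809 = 1.99664…
r ≈ ln(R0)/T = ln(4.3809)/1.99664… = 0.73987… → 0.740

0.740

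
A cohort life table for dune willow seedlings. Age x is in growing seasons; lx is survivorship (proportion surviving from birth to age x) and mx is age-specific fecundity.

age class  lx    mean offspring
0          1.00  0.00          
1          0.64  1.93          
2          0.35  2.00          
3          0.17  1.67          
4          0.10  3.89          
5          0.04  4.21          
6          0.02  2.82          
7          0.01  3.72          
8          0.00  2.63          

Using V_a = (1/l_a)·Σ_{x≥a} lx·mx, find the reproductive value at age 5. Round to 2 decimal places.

lx·mx for x ≥ 5: 0.1684, 0.0564, 0.0372, 0 → sum = 0.262
V_5 = 0.262 / l_5 = 0.262 / 0.04 = 6.55 → 6.55

6.55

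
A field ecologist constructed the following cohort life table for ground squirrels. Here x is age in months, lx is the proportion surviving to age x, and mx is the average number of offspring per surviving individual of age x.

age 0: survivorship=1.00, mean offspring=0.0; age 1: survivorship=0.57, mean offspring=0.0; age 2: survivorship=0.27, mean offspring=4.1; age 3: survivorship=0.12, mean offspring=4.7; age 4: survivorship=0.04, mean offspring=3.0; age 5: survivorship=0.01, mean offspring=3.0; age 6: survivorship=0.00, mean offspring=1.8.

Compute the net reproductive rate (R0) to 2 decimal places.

1.82

lx·mx by age: 0, 0, 1.107, 0.564, 0.12, 0.03, 0
R0 = Σ lx·mx = 1.821 → 1.82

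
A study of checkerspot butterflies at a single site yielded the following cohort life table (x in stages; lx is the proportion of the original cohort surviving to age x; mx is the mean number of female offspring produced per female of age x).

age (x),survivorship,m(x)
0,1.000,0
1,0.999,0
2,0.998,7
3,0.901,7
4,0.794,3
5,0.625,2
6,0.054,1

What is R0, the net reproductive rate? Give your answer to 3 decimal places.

16.979

lx·mx by age: 0, 0, 6.986, 6.307, 2.382, 1.25, 0.054
R0 = Σ lx·mx = 16.979 → 16.979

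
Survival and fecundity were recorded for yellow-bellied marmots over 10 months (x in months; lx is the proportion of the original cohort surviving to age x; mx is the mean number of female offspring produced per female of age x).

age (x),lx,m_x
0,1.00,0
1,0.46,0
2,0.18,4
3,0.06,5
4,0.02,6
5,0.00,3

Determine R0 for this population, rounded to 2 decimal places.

1.14

lx·mx by age: 0, 0, 0.72, 0.3, 0.12, 0
R0 = Σ lx·mx = 1.14 → 1.14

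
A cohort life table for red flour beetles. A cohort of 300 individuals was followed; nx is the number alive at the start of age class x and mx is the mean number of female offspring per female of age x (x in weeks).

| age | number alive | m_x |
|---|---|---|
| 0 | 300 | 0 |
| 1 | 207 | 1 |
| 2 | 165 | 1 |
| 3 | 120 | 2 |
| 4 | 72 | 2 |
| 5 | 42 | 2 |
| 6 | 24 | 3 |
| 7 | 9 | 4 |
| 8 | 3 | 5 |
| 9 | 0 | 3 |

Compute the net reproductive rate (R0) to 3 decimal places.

lx = nx/n0 = nx/300: 1, 0.69, 0.55, 0.4, 0.24, 0.14, 0.08, 0.03, 0.01, 0
lx·mx by age: 0, 0.69, 0.55, 0.8, 0.48, 0.28, 0.24, 0.12, 0.05, 0
R0 = Σ lx·mx = 3.21 → 3.210

3.210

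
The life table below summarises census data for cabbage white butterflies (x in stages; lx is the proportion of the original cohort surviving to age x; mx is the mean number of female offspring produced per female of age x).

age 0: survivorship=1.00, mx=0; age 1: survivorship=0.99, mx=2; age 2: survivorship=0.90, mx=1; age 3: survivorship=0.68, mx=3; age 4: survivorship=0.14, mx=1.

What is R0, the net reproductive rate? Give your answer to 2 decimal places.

5.06

lx·mx by age: 0, 1.98, 0.9, 2.04, 0.14
R0 = Σ lx·mx = 5.06 → 5.06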